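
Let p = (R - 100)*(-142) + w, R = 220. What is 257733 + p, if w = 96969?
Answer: 337662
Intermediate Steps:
p = 79929 (p = (220 - 100)*(-142) + 96969 = 120*(-142) + 96969 = -17040 + 96969 = 79929)
257733 + p = 257733 + 79929 = 337662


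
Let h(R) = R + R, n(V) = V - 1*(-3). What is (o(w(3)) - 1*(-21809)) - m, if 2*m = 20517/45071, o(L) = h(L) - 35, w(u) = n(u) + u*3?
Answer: 1965435651/90142 ≈ 21804.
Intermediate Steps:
n(V) = 3 + V (n(V) = V + 3 = 3 + V)
h(R) = 2*R
w(u) = 3 + 4*u (w(u) = (3 + u) + u*3 = (3 + u) + 3*u = 3 + 4*u)
o(L) = -35 + 2*L (o(L) = 2*L - 35 = -35 + 2*L)
m = 20517/90142 (m = (20517/45071)/2 = (20517*(1/45071))/2 = (1/2)*(20517/45071) = 20517/90142 ≈ 0.22761)
(o(w(3)) - 1*(-21809)) - m = ((-35 + 2*(3 + 4*3)) - 1*(-21809)) - 1*20517/90142 = ((-35 + 2*(3 + 12)) + 21809) - 20517/90142 = ((-35 + 2*15) + 21809) - 20517/90142 = ((-35 + 30) + 21809) - 20517/90142 = (-5 + 21809) - 20517/90142 = 21804 - 20517/90142 = 1965435651/90142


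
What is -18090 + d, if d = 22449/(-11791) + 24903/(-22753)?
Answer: -4854000883440/268280623 ≈ -18093.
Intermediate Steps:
d = -804413370/268280623 (d = 22449*(-1/11791) + 24903*(-1/22753) = -22449/11791 - 24903/22753 = -804413370/268280623 ≈ -2.9984)
-18090 + d = -18090 - 804413370/268280623 = -4854000883440/268280623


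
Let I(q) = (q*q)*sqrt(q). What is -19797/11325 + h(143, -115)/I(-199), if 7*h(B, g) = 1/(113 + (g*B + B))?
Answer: -6599/3775 + I*sqrt(199)/893053120477 ≈ -1.7481 + 1.5796e-11*I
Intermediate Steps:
h(B, g) = 1/(7*(113 + B + B*g)) (h(B, g) = 1/(7*(113 + (g*B + B))) = 1/(7*(113 + (B*g + B))) = 1/(7*(113 + (B + B*g))) = 1/(7*(113 + B + B*g)))
I(q) = q**(5/2) (I(q) = q**2*sqrt(q) = q**(5/2))
-19797/11325 + h(143, -115)/I(-199) = -19797/11325 + (1/(7*(113 + 143 + 143*(-115))))/((-199)**(5/2)) = -19797*1/11325 + (1/(7*(113 + 143 - 16445)))/((39601*I*sqrt(199))) = -6599/3775 + ((1/7)/(-16189))*(-I*sqrt(199)/7880599) = -6599/3775 + ((1/7)*(-1/16189))*(-I*sqrt(199)/7880599) = -6599/3775 - (-1)*I*sqrt(199)/893053120477 = -6599/3775 + I*sqrt(199)/893053120477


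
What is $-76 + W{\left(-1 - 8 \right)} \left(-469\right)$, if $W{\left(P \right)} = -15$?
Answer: $6959$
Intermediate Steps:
$-76 + W{\left(-1 - 8 \right)} \left(-469\right) = -76 - -7035 = -76 + 7035 = 6959$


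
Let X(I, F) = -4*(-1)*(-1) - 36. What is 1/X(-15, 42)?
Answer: -1/40 ≈ -0.025000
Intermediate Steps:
X(I, F) = -40 (X(I, F) = 4*(-1) - 36 = -4 - 36 = -40)
1/X(-15, 42) = 1/(-40) = -1/40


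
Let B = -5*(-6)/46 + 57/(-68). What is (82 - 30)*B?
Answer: -3783/391 ≈ -9.6752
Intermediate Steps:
B = -291/1564 (B = 30*(1/46) + 57*(-1/68) = 15/23 - 57/68 = -291/1564 ≈ -0.18606)
(82 - 30)*B = (82 - 30)*(-291/1564) = 52*(-291/1564) = -3783/391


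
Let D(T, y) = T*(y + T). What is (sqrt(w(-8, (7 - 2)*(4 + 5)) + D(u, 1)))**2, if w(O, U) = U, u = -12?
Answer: 177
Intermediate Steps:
D(T, y) = T*(T + y)
(sqrt(w(-8, (7 - 2)*(4 + 5)) + D(u, 1)))**2 = (sqrt((7 - 2)*(4 + 5) - 12*(-12 + 1)))**2 = (sqrt(5*9 - 12*(-11)))**2 = (sqrt(45 + 132))**2 = (sqrt(177))**2 = 177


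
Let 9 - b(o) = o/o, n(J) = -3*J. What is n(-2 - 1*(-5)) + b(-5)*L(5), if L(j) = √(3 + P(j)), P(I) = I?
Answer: -9 + 16*√2 ≈ 13.627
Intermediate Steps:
L(j) = √(3 + j)
b(o) = 8 (b(o) = 9 - o/o = 9 - 1*1 = 9 - 1 = 8)
n(-2 - 1*(-5)) + b(-5)*L(5) = -3*(-2 - 1*(-5)) + 8*√(3 + 5) = -3*(-2 + 5) + 8*√8 = -3*3 + 8*(2*√2) = -9 + 16*√2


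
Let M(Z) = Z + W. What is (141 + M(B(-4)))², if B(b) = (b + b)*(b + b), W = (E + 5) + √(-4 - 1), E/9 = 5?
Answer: (255 + I*√5)² ≈ 65020.0 + 1140.4*I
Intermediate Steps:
E = 45 (E = 9*5 = 45)
W = 50 + I*√5 (W = (45 + 5) + √(-4 - 1) = 50 + √(-5) = 50 + I*√5 ≈ 50.0 + 2.2361*I)
B(b) = 4*b² (B(b) = (2*b)*(2*b) = 4*b²)
M(Z) = 50 + Z + I*√5 (M(Z) = Z + (50 + I*√5) = 50 + Z + I*√5)
(141 + M(B(-4)))² = (141 + (50 + 4*(-4)² + I*√5))² = (141 + (50 + 4*16 + I*√5))² = (141 + (50 + 64 + I*√5))² = (141 + (114 + I*√5))² = (255 + I*√5)²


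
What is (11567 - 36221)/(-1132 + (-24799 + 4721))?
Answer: 587/505 ≈ 1.1624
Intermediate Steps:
(11567 - 36221)/(-1132 + (-24799 + 4721)) = -24654/(-1132 - 20078) = -24654/(-21210) = -24654*(-1/21210) = 587/505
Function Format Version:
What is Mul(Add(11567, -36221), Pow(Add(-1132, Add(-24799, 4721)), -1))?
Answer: Rational(587, 505) ≈ 1.1624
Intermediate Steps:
Mul(Add(11567, -36221), Pow(Add(-1132, Add(-24799, 4721)), -1)) = Mul(-24654, Pow(Add(-1132, -20078), -1)) = Mul(-24654, Pow(-21210, -1)) = Mul(-24654, Rational(-1, 21210)) = Rational(587, 505)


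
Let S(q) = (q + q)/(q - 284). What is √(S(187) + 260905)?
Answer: √2454818867/97 ≈ 510.78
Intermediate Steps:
S(q) = 2*q/(-284 + q) (S(q) = (2*q)/(-284 + q) = 2*q/(-284 + q))
√(S(187) + 260905) = √(2*187/(-284 + 187) + 260905) = √(2*187/(-97) + 260905) = √(2*187*(-1/97) + 260905) = √(-374/97 + 260905) = √(25307411/97) = √2454818867/97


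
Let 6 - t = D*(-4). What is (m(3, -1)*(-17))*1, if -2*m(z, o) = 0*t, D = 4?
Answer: 0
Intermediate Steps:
t = 22 (t = 6 - 4*(-4) = 6 - 1*(-16) = 6 + 16 = 22)
m(z, o) = 0 (m(z, o) = -0*22 = -½*0 = 0)
(m(3, -1)*(-17))*1 = (0*(-17))*1 = 0*1 = 0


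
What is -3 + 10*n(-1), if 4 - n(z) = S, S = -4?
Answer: 77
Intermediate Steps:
n(z) = 8 (n(z) = 4 - 1*(-4) = 4 + 4 = 8)
-3 + 10*n(-1) = -3 + 10*8 = -3 + 80 = 77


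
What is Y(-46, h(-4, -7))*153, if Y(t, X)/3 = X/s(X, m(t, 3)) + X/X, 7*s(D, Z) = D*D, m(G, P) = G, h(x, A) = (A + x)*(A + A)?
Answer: 10557/22 ≈ 479.86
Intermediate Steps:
h(x, A) = 2*A*(A + x) (h(x, A) = (A + x)*(2*A) = 2*A*(A + x))
s(D, Z) = D**2/7 (s(D, Z) = (D*D)/7 = D**2/7)
Y(t, X) = 3 + 21/X (Y(t, X) = 3*(X/((X**2/7)) + X/X) = 3*(X*(7/X**2) + 1) = 3*(7/X + 1) = 3*(1 + 7/X) = 3 + 21/X)
Y(-46, h(-4, -7))*153 = (3 + 21/((2*(-7)*(-7 - 4))))*153 = (3 + 21/((2*(-7)*(-11))))*153 = (3 + 21/154)*153 = (3 + 21*(1/154))*153 = (3 + 3/22)*153 = (69/22)*153 = 10557/22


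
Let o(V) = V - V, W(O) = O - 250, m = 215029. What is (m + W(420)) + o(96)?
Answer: 215199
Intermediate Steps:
W(O) = -250 + O
o(V) = 0
(m + W(420)) + o(96) = (215029 + (-250 + 420)) + 0 = (215029 + 170) + 0 = 215199 + 0 = 215199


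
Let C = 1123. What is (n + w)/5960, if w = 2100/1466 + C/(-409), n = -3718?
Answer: -223007791/357358024 ≈ -0.62405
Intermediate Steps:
w = -393709/299797 (w = 2100/1466 + 1123/(-409) = 2100*(1/1466) + 1123*(-1/409) = 1050/733 - 1123/409 = -393709/299797 ≈ -1.3133)
(n + w)/5960 = (-3718 - 393709/299797)/5960 = -1115038955/299797*1/5960 = -223007791/357358024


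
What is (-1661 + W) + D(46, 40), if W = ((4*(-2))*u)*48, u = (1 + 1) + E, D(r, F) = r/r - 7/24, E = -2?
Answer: -39847/24 ≈ -1660.3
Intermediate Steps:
D(r, F) = 17/24 (D(r, F) = 1 - 7*1/24 = 1 - 7/24 = 17/24)
u = 0 (u = (1 + 1) - 2 = 2 - 2 = 0)
W = 0 (W = ((4*(-2))*0)*48 = -8*0*48 = 0*48 = 0)
(-1661 + W) + D(46, 40) = (-1661 + 0) + 17/24 = -1661 + 17/24 = -39847/24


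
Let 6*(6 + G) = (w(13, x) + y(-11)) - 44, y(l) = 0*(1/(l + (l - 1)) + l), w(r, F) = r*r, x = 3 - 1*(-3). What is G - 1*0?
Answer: 89/6 ≈ 14.833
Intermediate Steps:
x = 6 (x = 3 + 3 = 6)
w(r, F) = r²
y(l) = 0 (y(l) = 0*(1/(l + (-1 + l)) + l) = 0*(1/(-1 + 2*l) + l) = 0*(l + 1/(-1 + 2*l)) = 0)
G = 89/6 (G = -6 + ((13² + 0) - 44)/6 = -6 + ((169 + 0) - 44)/6 = -6 + (169 - 44)/6 = -6 + (⅙)*125 = -6 + 125/6 = 89/6 ≈ 14.833)
G - 1*0 = 89/6 - 1*0 = 89/6 + 0 = 89/6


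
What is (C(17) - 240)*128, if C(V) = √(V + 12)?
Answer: -30720 + 128*√29 ≈ -30031.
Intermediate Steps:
C(V) = √(12 + V)
(C(17) - 240)*128 = (√(12 + 17) - 240)*128 = (√29 - 240)*128 = (-240 + √29)*128 = -30720 + 128*√29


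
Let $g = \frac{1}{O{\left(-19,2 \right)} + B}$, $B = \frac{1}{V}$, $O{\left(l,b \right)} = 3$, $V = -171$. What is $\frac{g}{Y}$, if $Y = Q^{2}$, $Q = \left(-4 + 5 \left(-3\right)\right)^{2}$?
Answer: $\frac{9}{3511808} \approx 2.5628 \cdot 10^{-6}$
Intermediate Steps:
$B = - \frac{1}{171}$ ($B = \frac{1}{-171} = - \frac{1}{171} \approx -0.005848$)
$Q = 361$ ($Q = \left(-4 - 15\right)^{2} = \left(-19\right)^{2} = 361$)
$g = \frac{171}{512}$ ($g = \frac{1}{3 - \frac{1}{171}} = \frac{1}{\frac{512}{171}} = \frac{171}{512} \approx 0.33398$)
$Y = 130321$ ($Y = 361^{2} = 130321$)
$\frac{g}{Y} = \frac{171}{512 \cdot 130321} = \frac{171}{512} \cdot \frac{1}{130321} = \frac{9}{3511808}$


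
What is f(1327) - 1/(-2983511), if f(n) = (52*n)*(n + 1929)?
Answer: 670326372551265/2983511 ≈ 2.2468e+8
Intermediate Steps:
f(n) = 52*n*(1929 + n) (f(n) = (52*n)*(1929 + n) = 52*n*(1929 + n))
f(1327) - 1/(-2983511) = 52*1327*(1929 + 1327) - 1/(-2983511) = 52*1327*3256 - 1*(-1/2983511) = 224677024 + 1/2983511 = 670326372551265/2983511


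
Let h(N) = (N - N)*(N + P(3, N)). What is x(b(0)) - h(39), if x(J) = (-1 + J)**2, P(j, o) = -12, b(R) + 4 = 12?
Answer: 49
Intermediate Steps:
b(R) = 8 (b(R) = -4 + 12 = 8)
h(N) = 0 (h(N) = (N - N)*(N - 12) = 0*(-12 + N) = 0)
x(b(0)) - h(39) = (-1 + 8)**2 - 1*0 = 7**2 + 0 = 49 + 0 = 49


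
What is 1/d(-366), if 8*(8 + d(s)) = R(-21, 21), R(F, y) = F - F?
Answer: -⅛ ≈ -0.12500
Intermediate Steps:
R(F, y) = 0
d(s) = -8 (d(s) = -8 + (⅛)*0 = -8 + 0 = -8)
1/d(-366) = 1/(-8) = -⅛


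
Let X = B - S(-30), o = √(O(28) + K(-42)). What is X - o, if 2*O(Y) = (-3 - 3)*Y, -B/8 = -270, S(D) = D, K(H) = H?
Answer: 2190 - 3*I*√14 ≈ 2190.0 - 11.225*I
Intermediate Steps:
B = 2160 (B = -8*(-270) = 2160)
O(Y) = -3*Y (O(Y) = ((-3 - 3)*Y)/2 = (-6*Y)/2 = -3*Y)
o = 3*I*√14 (o = √(-3*28 - 42) = √(-84 - 42) = √(-126) = 3*I*√14 ≈ 11.225*I)
X = 2190 (X = 2160 - 1*(-30) = 2160 + 30 = 2190)
X - o = 2190 - 3*I*√14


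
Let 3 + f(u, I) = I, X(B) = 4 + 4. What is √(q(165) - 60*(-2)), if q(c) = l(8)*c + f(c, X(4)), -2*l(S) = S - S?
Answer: 5*√5 ≈ 11.180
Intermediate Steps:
l(S) = 0 (l(S) = -(S - S)/2 = -½*0 = 0)
X(B) = 8
f(u, I) = -3 + I
q(c) = 5 (q(c) = 0*c + (-3 + 8) = 0 + 5 = 5)
√(q(165) - 60*(-2)) = √(5 - 60*(-2)) = √(5 + 120) = √125 = 5*√5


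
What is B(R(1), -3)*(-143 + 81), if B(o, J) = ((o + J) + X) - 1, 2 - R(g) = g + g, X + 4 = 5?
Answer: 186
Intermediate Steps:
X = 1 (X = -4 + 5 = 1)
R(g) = 2 - 2*g (R(g) = 2 - (g + g) = 2 - 2*g)
B(o, J) = J + o (B(o, J) = ((o + J) + 1) - 1 = ((J + o) + 1) - 1 = (1 + J + o) - 1 = J + o)
B(R(1), -3)*(-143 + 81) = (-3 + (2 - 2*1))*(-143 + 81) = (-3 + (2 - 2))*(-62) = (-3 + 0)*(-62) = -3*(-62) = 186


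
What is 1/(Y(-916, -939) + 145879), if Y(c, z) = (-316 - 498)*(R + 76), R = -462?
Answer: 1/460083 ≈ 2.1735e-6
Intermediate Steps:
Y(c, z) = 314204 (Y(c, z) = (-316 - 498)*(-462 + 76) = -814*(-386) = 314204)
1/(Y(-916, -939) + 145879) = 1/(314204 + 145879) = 1/460083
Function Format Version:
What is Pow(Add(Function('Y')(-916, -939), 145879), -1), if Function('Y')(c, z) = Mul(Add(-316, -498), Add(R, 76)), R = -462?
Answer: Rational(1, 460083) ≈ 2.1735e-6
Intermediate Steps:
Function('Y')(c, z) = 314204 (Function('Y')(c, z) = Mul(Add(-316, -498), Add(-462, 76)) = Mul(-814, -386) = 314204)
Pow(Add(Function('Y')(-916, -939), 145879), -1) = Pow(Add(314204, 145879), -1) = Pow(460083, -1) = Rational(1, 460083)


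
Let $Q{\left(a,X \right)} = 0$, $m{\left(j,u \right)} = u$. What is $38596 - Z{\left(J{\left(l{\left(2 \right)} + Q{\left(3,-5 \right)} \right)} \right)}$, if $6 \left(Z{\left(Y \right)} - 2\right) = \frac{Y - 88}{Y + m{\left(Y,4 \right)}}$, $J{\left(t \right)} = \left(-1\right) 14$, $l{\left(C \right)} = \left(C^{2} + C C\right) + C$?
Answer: $\frac{385923}{10} \approx 38592.0$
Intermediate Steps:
$l{\left(C \right)} = C + 2 C^{2}$ ($l{\left(C \right)} = \left(C^{2} + C^{2}\right) + C = 2 C^{2} + C = C + 2 C^{2}$)
$J{\left(t \right)} = -14$
$Z{\left(Y \right)} = 2 + \frac{-88 + Y}{6 \left(4 + Y\right)}$ ($Z{\left(Y \right)} = 2 + \frac{\left(Y - 88\right) \frac{1}{Y + 4}}{6} = 2 + \frac{\left(-88 + Y\right) \frac{1}{4 + Y}}{6} = 2 + \frac{\frac{1}{4 + Y} \left(-88 + Y\right)}{6} = 2 + \frac{-88 + Y}{6 \left(4 + Y\right)}$)
$38596 - Z{\left(J{\left(l{\left(2 \right)} + Q{\left(3,-5 \right)} \right)} \right)} = 38596 - \frac{-40 + 13 \left(-14\right)}{6 \left(4 - 14\right)} = 38596 - \frac{-40 - 182}{6 \left(-10\right)} = 38596 - \frac{1}{6} \left(- \frac{1}{10}\right) \left(-222\right) = 38596 - \frac{37}{10} = \frac{385923}{10}$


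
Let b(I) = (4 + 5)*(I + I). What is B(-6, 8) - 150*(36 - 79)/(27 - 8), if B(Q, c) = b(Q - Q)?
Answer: 6450/19 ≈ 339.47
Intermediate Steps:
b(I) = 18*I (b(I) = 9*(2*I) = 18*I)
B(Q, c) = 0 (B(Q, c) = 18*(Q - Q) = 18*0 = 0)
B(-6, 8) - 150*(36 - 79)/(27 - 8) = 0 - 150*(36 - 79)/(27 - 8) = 0 - (-6450)/19 = 0 - 150*(-43/19) = 0 + 6450/19 = 6450/19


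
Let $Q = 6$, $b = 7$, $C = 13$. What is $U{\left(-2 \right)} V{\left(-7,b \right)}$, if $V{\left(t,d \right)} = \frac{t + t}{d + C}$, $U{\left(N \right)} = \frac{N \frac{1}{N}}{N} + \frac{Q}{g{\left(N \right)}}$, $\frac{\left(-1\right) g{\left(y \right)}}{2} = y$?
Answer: $- \frac{7}{10} \approx -0.7$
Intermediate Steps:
$g{\left(y \right)} = - 2 y$
$U{\left(N \right)} = - \frac{2}{N}$ ($U{\left(N \right)} = \frac{N \frac{1}{N}}{N} + \frac{6}{\left(-2\right) N} = 1 \frac{1}{N} + 6 \left(- \frac{1}{2 N}\right) = \frac{1}{N} - \frac{3}{N} = - \frac{2}{N}$)
$V{\left(t,d \right)} = \frac{2 t}{13 + d}$ ($V{\left(t,d \right)} = \frac{t + t}{d + 13} = \frac{2 t}{13 + d}$)
$U{\left(-2 \right)} V{\left(-7,b \right)} = - \frac{2}{-2} \cdot 2 \left(-7\right) \frac{1}{13 + 7} = \left(-2\right) \left(- \frac{1}{2}\right) 2 \left(-7\right) \frac{1}{20} = 1 \cdot 2 \left(-7\right) \frac{1}{20} = 1 \left(- \frac{7}{10}\right) = - \frac{7}{10}$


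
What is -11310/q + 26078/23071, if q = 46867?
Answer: 961264616/1081268557 ≈ 0.88902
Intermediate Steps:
-11310/q + 26078/23071 = -11310/46867 + 26078/23071 = 961264616/1081268557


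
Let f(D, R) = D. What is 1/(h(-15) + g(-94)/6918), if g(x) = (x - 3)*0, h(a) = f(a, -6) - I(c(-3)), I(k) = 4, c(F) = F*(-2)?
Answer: -1/19 ≈ -0.052632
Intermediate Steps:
c(F) = -2*F
h(a) = -4 + a (h(a) = a - 1*4 = a - 4 = -4 + a)
g(x) = 0 (g(x) = (-3 + x)*0 = 0)
1/(h(-15) + g(-94)/6918) = 1/((-4 - 15) + 0/6918) = 1/(-19 + 0*(1/6918)) = 1/(-19 + 0) = 1/(-19) = -1/19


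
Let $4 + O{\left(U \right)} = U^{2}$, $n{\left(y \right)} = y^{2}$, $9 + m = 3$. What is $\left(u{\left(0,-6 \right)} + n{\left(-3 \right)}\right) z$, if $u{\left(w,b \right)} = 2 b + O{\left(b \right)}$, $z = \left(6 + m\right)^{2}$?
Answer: $0$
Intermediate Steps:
$m = -6$ ($m = -9 + 3 = -6$)
$z = 0$ ($z = \left(6 - 6\right)^{2} = 0^{2} = 0$)
$O{\left(U \right)} = -4 + U^{2}$
$u{\left(w,b \right)} = -4 + b^{2} + 2 b$ ($u{\left(w,b \right)} = 2 b + \left(-4 + b^{2}\right) = -4 + b^{2} + 2 b$)
$\left(u{\left(0,-6 \right)} + n{\left(-3 \right)}\right) z = \left(\left(-4 + \left(-6\right)^{2} + 2 \left(-6\right)\right) + \left(-3\right)^{2}\right) 0 = \left(\left(-4 + 36 - 12\right) + 9\right) 0 = \left(20 + 9\right) 0 = 29 \cdot 0 = 0$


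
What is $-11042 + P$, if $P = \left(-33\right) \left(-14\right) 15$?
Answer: $-4112$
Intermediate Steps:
$P = 6930$ ($P = 462 \cdot 15 = 6930$)
$-11042 + P = -11042 + 6930 = -4112$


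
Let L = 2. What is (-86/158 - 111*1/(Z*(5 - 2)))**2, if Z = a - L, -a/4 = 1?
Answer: 7102225/224676 ≈ 31.611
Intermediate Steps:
a = -4 (a = -4*1 = -4)
Z = -6 (Z = -4 - 1*2 = -4 - 2 = -6)
(-86/158 - 111*1/(Z*(5 - 2)))**2 = (-86/158 - 111*(-1/(6*(5 - 2))))**2 = (-86*1/158 - 111/((-6*3)))**2 = (-43/79 - 111/(-18))**2 = (-43/79 - 111*(-1/18))**2 = (-43/79 + 37/6)**2 = (2665/474)**2 = 7102225/224676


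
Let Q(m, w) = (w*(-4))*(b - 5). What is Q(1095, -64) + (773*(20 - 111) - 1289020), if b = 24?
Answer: -1354499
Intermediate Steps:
Q(m, w) = -76*w (Q(m, w) = (w*(-4))*(24 - 5) = -4*w*19 = -76*w)
Q(1095, -64) + (773*(20 - 111) - 1289020) = -76*(-64) + (773*(20 - 111) - 1289020) = 4864 + (773*(-91) - 1289020) = 4864 + (-70343 - 1289020) = 4864 - 1359363 = -1354499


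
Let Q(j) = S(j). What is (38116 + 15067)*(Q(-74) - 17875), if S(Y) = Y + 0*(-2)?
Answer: -954581667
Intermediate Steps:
S(Y) = Y (S(Y) = Y + 0 = Y)
Q(j) = j
(38116 + 15067)*(Q(-74) - 17875) = (38116 + 15067)*(-74 - 17875) = 53183*(-17949) = -954581667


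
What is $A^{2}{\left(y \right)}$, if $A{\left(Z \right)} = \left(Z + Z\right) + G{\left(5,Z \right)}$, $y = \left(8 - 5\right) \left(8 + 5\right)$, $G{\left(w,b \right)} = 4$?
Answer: $6724$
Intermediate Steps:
$y = 39$ ($y = 3 \cdot 13 = 39$)
$A{\left(Z \right)} = 4 + 2 Z$ ($A{\left(Z \right)} = \left(Z + Z\right) + 4 = 2 Z + 4 = 4 + 2 Z$)
$A^{2}{\left(y \right)} = \left(4 + 2 \cdot 39\right)^{2} = \left(4 + 78\right)^{2} = 82^{2} = 6724$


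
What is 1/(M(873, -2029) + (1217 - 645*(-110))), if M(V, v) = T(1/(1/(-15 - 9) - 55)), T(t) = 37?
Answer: 1/72204 ≈ 1.3850e-5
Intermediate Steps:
M(V, v) = 37
1/(M(873, -2029) + (1217 - 645*(-110))) = 1/(37 + (1217 - 645*(-110))) = 1/(37 + (1217 + 70950)) = 1/(37 + 72167) = 1/72204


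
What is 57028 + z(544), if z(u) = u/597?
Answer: 34046260/597 ≈ 57029.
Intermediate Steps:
z(u) = u/597 (z(u) = u*(1/597) = u/597)
57028 + z(544) = 57028 + (1/597)*544 = 57028 + 544/597 = 34046260/597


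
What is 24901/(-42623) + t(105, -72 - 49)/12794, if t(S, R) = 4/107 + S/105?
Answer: -34083692005/58349096834 ≈ -0.58413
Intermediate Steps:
t(S, R) = 4/107 + S/105 (t(S, R) = 4*(1/107) + S*(1/105) = 4/107 + S/105)
24901/(-42623) + t(105, -72 - 49)/12794 = 24901/(-42623) + (4/107 + (1/105)*105)/12794 = 24901*(-1/42623) + (4/107 + 1)*(1/12794) = -24901/42623 + (111/107)*(1/12794) = -24901/42623 + 111/1368958 = -34083692005/58349096834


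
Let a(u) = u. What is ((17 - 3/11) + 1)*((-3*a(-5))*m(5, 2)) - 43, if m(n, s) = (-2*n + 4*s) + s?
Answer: -43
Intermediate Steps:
m(n, s) = -2*n + 5*s
((17 - 3/11) + 1)*((-3*a(-5))*m(5, 2)) - 43 = ((17 - 3/11) + 1)*((-3*(-5))*(-2*5 + 5*2)) - 43 = ((17 - 3*1/11) + 1)*(15*(-10 + 10)) - 43 = ((17 - 3/11) + 1)*(15*0) - 43 = (184/11 + 1)*0 - 43 = (195/11)*0 - 43 = 0 - 43 = -43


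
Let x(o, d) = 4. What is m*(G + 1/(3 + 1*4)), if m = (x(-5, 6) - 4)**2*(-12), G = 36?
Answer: 0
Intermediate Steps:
m = 0 (m = (4 - 4)**2*(-12) = 0**2*(-12) = 0*(-12) = 0)
m*(G + 1/(3 + 1*4)) = 0*(36 + 1/(3 + 1*4)) = 0*(36 + 1/(3 + 4)) = 0*(36 + 1/7) = 0*(253/7) = 0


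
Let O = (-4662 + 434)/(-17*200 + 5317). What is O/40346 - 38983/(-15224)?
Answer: 1507504397567/588737062584 ≈ 2.5606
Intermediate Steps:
O = -4228/1917 (O = -4228/(-3400 + 5317) = -4228/1917 ≈ -2.2055)
O/40346 - 38983/(-15224) = -4228/1917/40346 - 38983/(-15224) = -4228/1917*1/40346 - 38983*(-1/15224) = -2114/38671641 + 38983/15224 = 1507504397567/588737062584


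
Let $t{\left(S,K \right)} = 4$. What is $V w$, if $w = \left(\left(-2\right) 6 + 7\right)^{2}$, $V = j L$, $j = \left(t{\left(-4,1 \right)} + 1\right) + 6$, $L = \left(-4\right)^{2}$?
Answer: $4400$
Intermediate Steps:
$L = 16$
$j = 11$ ($j = \left(4 + 1\right) + 6 = 5 + 6 = 11$)
$V = 176$ ($V = 11 \cdot 16 = 176$)
$w = 25$ ($w = \left(-12 + 7\right)^{2} = \left(-5\right)^{2} = 25$)
$V w = 176 \cdot 25 = 4400$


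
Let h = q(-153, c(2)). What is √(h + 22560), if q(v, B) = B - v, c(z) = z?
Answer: √22715 ≈ 150.71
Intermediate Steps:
h = 155 (h = 2 - 1*(-153) = 2 + 153 = 155)
√(h + 22560) = √(155 + 22560) = √22715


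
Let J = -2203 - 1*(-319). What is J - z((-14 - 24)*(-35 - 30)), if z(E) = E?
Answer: -4354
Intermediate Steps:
J = -1884 (J = -2203 + 319 = -1884)
J - z((-14 - 24)*(-35 - 30)) = -1884 - (-14 - 24)*(-35 - 30) = -1884 - (-38)*(-65) = -1884 - 1*2470 = -1884 - 2470 = -4354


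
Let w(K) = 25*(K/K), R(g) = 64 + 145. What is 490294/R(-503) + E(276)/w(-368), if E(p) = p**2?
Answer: 28178134/5225 ≈ 5392.9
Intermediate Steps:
R(g) = 209
w(K) = 25 (w(K) = 25*1 = 25)
490294/R(-503) + E(276)/w(-368) = 490294/209 + 276**2/25 = 490294*(1/209) + 76176*(1/25) = 490294/209 + 76176/25 = 28178134/5225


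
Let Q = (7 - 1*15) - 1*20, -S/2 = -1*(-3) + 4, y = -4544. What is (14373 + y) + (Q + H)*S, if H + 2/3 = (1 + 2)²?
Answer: 30313/3 ≈ 10104.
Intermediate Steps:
S = -14 (S = -2*(-1*(-3) + 4) = -2*(3 + 4) = -2*7 = -14)
H = 25/3 (H = -⅔ + (1 + 2)² = -⅔ + 3² = -⅔ + 9 = 25/3 ≈ 8.3333)
Q = -28 (Q = (7 - 15) - 20 = -8 - 20 = -28)
(14373 + y) + (Q + H)*S = (14373 - 4544) + (-28 + 25/3)*(-14) = 9829 - 59/3*(-14) = 9829 + 826/3 = 30313/3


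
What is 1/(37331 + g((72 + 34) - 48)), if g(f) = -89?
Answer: 1/37242 ≈ 2.6851e-5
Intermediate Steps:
1/(37331 + g((72 + 34) - 48)) = 1/(37331 - 89) = 1/37242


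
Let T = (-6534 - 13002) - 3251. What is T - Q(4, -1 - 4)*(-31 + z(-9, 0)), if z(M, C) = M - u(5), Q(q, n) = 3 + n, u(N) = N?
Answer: -22877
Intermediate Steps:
z(M, C) = -5 + M (z(M, C) = M - 1*5 = M - 5 = -5 + M)
T = -22787 (T = -19536 - 3251 = -22787)
T - Q(4, -1 - 4)*(-31 + z(-9, 0)) = -22787 - (3 + (-1 - 4))*(-31 + (-5 - 9)) = -22787 - (3 - 5)*(-31 - 14) = -22787 - (-2)*(-45) = -22787 - 1*90 = -22787 - 90 = -22877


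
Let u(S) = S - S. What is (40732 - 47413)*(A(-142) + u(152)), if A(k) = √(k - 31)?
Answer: -6681*I*√173 ≈ -87875.0*I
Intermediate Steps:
u(S) = 0
A(k) = √(-31 + k)
(40732 - 47413)*(A(-142) + u(152)) = (40732 - 47413)*(√(-31 - 142) + 0) = -6681*(√(-173) + 0) = -6681*(I*√173 + 0) = -6681*I*√173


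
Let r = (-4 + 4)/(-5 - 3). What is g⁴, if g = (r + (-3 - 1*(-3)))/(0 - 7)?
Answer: 0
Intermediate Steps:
r = 0 (r = 0/(-8) = 0*(-⅛) = 0)
g = 0 (g = (0 + (-3 - 1*(-3)))/(0 - 7) = (0 + (-3 + 3))/(-7) = (0 + 0)*(-⅐) = 0*(-⅐) = 0)
g⁴ = 0⁴ = 0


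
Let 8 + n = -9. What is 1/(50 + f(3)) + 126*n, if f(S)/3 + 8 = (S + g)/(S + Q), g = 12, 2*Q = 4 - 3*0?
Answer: -74969/35 ≈ -2142.0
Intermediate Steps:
n = -17 (n = -8 - 9 = -17)
Q = 2 (Q = (4 - 3*0)/2 = (4 + 0)/2 = (½)*4 = 2)
f(S) = -24 + 3*(12 + S)/(2 + S) (f(S) = -24 + 3*((S + 12)/(S + 2)) = -24 + 3*((12 + S)/(2 + S)) = -24 + 3*(12 + S)/(2 + S))
1/(50 + f(3)) + 126*n = 1/(50 + 3*(-4 - 7*3)/(2 + 3)) + 126*(-17) = 1/(50 + 3*(-4 - 21)/5) - 2142 = 1/(50 + 3*(⅕)*(-25)) - 2142 = 1/(50 - 15) - 2142 = 1/35 - 2142 = -74969/35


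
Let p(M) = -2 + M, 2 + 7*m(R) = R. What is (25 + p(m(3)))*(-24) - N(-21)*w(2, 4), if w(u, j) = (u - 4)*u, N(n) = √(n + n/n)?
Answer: -3888/7 + 8*I*√5 ≈ -555.43 + 17.889*I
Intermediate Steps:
m(R) = -2/7 + R/7
N(n) = √(1 + n) (N(n) = √(n + 1) = √(1 + n))
w(u, j) = u*(-4 + u) (w(u, j) = (-4 + u)*u = u*(-4 + u))
(25 + p(m(3)))*(-24) - N(-21)*w(2, 4) = (25 + (-2 + (-2/7 + (⅐)*3)))*(-24) - √(1 - 21)*2*(-4 + 2) = (25 + (-2 + (-2/7 + 3/7)))*(-24) - √(-20)*2*(-2) = (25 + (-2 + ⅐))*(-24) - 2*I*√5*(-4) = (25 - 13/7)*(-24) - (-8)*I*√5 = (162/7)*(-24) + 8*I*√5 = -3888/7 + 8*I*√5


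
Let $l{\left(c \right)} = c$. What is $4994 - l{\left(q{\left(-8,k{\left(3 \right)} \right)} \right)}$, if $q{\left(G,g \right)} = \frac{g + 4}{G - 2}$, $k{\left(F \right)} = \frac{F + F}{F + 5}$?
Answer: $\frac{199779}{40} \approx 4994.5$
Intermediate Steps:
$k{\left(F \right)} = \frac{2 F}{5 + F}$
$q{\left(G,g \right)} = \frac{4 + g}{-2 + G}$
$4994 - l{\left(q{\left(-8,k{\left(3 \right)} \right)} \right)} = 4994 - \frac{4 + 2 \cdot 3 \frac{1}{5 + 3}}{-2 - 8} = 4994 - \frac{4 + 2 \cdot 3 \cdot \frac{1}{8}}{-10} = 4994 - - \frac{4 + 2 \cdot 3 \cdot \frac{1}{8}}{10} = 4994 - - \frac{4 + \frac{3}{4}}{10} = 4994 - \left(- \frac{1}{10}\right) \frac{19}{4} = 4994 - - \frac{19}{40} = 4994 + \frac{19}{40} = \frac{199779}{40}$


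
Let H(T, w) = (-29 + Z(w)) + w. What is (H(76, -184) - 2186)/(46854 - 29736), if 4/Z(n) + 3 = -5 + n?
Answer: -115153/821664 ≈ -0.14015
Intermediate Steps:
Z(n) = 4/(-8 + n) (Z(n) = 4/(-3 + (-5 + n)) = 4/(-8 + n))
H(T, w) = -29 + w + 4/(-8 + w) (H(T, w) = (-29 + 4/(-8 + w)) + w = -29 + w + 4/(-8 + w))
(H(76, -184) - 2186)/(46854 - 29736) = ((4 + (-29 - 184)*(-8 - 184))/(-8 - 184) - 2186)/(46854 - 29736) = ((4 - 213*(-192))/(-192) - 2186)/17118 = (-(4 + 40896)/192 - 2186)*(1/17118) = (-1/192*40900 - 2186)*(1/17118) = (-10225/48 - 2186)*(1/17118) = -115153/48*1/17118 = -115153/821664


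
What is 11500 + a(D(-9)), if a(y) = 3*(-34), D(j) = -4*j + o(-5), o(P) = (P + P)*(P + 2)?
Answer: 11398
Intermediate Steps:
o(P) = 2*P*(2 + P) (o(P) = (2*P)*(2 + P) = 2*P*(2 + P))
D(j) = 30 - 4*j (D(j) = -4*j + 2*(-5)*(2 - 5) = -4*j + 2*(-5)*(-3) = -4*j + 30 = 30 - 4*j)
a(y) = -102
11500 + a(D(-9)) = 11500 - 102 = 11398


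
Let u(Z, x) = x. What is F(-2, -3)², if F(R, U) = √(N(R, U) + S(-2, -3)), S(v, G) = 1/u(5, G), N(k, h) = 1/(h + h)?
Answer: -½ ≈ -0.50000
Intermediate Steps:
N(k, h) = 1/(2*h)
S(v, G) = 1/G
F(R, U) = √(-⅓ + 1/(2*U)) (F(R, U) = √(1/(2*U) + 1/(-3)) = √(1/(2*U) - ⅓) = √(-⅓ + 1/(2*U)))
F(-2, -3)² = (√(-12 + 18/(-3))/6)² = (√(-12 + 18*(-⅓))/6)² = (√(-12 - 6)/6)² = (√(-18)/6)² = ((3*I*√2)/6)² = (I*√2/2)² = -½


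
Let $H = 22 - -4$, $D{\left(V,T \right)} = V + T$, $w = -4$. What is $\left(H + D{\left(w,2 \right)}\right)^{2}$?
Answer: $576$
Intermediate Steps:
$D{\left(V,T \right)} = T + V$
$H = 26$ ($H = 22 + 4 = 26$)
$\left(H + D{\left(w,2 \right)}\right)^{2} = \left(26 + \left(2 - 4\right)\right)^{2} = \left(26 - 2\right)^{2} = 24^{2} = 576$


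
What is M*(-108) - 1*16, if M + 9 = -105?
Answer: 12296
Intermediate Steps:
M = -114 (M = -9 - 105 = -114)
M*(-108) - 1*16 = -114*(-108) - 1*16 = 12312 - 16 = 12296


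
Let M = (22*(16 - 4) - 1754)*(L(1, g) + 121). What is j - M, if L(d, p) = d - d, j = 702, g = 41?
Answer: 180992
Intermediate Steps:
L(d, p) = 0
M = -180290 (M = (22*(16 - 4) - 1754)*(0 + 121) = (22*12 - 1754)*121 = (264 - 1754)*121 = -1490*121 = -180290)
j - M = 702 - 1*(-180290) = 702 + 180290 = 180992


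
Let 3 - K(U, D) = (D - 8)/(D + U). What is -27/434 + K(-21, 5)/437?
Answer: -84627/1517264 ≈ -0.055776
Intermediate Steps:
K(U, D) = 3 - (-8 + D)/(D + U) (K(U, D) = 3 - (D - 8)/(D + U) = 3 - (-8 + D)/(D + U))
-27/434 + K(-21, 5)/437 = -27/434 + ((8 + 2*5 + 3*(-21))/(5 - 21))/437 = -27*1/434 + ((8 + 10 - 63)/(-16))*(1/437) = -27/434 - 1/16*(-45)*(1/437) = -27/434 + (45/16)*(1/437) = -27/434 + 45/6992 = -84627/1517264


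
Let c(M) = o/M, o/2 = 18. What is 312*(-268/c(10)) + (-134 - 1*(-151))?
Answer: -69629/3 ≈ -23210.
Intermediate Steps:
o = 36 (o = 2*18 = 36)
c(M) = 36/M
312*(-268/c(10)) + (-134 - 1*(-151)) = 312*(-268/(36/10)) + (-134 - 1*(-151)) = 312*(-268/(36*(⅒))) + (-134 + 151) = 312*(-268/18/5) + 17 = 312*(-268*5/18) + 17 = 312*(-670/9) + 17 = -69680/3 + 17 = -69629/3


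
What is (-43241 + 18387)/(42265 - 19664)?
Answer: -24854/22601 ≈ -1.0997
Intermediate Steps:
(-43241 + 18387)/(42265 - 19664) = -24854/22601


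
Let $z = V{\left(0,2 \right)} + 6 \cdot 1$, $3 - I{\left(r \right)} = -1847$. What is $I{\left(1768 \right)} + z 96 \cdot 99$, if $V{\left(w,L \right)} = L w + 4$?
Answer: $96890$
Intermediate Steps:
$I{\left(r \right)} = 1850$ ($I{\left(r \right)} = 3 - -1847 = 3 + 1847 = 1850$)
$V{\left(w,L \right)} = 4 + L w$
$z = 10$ ($z = \left(4 + 2 \cdot 0\right) + 6 \cdot 1 = \left(4 + 0\right) + 6 = 4 + 6 = 10$)
$I{\left(1768 \right)} + z 96 \cdot 99 = 1850 + 10 \cdot 96 \cdot 99 = 1850 + 960 \cdot 99 = 1850 + 95040 = 96890$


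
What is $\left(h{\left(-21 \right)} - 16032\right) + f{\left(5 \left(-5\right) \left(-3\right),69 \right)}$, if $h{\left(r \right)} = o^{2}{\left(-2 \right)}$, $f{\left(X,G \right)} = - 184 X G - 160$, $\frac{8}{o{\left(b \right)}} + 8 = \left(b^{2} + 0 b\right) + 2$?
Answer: $-968376$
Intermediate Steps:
$o{\left(b \right)} = \frac{8}{-6 + b^{2}}$ ($o{\left(b \right)} = \frac{8}{-8 + \left(\left(b^{2} + 0 b\right) + 2\right)} = \frac{8}{-8 + \left(\left(b^{2} + 0\right) + 2\right)} = \frac{8}{-8 + \left(b^{2} + 2\right)} = \frac{8}{-8 + \left(2 + b^{2}\right)} = \frac{8}{-6 + b^{2}}$)
$f{\left(X,G \right)} = -160 - 184 G X$ ($f{\left(X,G \right)} = - 184 G X - 160 = -160 - 184 G X$)
$h{\left(r \right)} = 16$ ($h{\left(r \right)} = \left(\frac{8}{-6 + \left(-2\right)^{2}}\right)^{2} = \left(\frac{8}{-6 + 4}\right)^{2} = \left(\frac{8}{-2}\right)^{2} = \left(8 \left(- \frac{1}{2}\right)\right)^{2} = \left(-4\right)^{2} = 16$)
$\left(h{\left(-21 \right)} - 16032\right) + f{\left(5 \left(-5\right) \left(-3\right),69 \right)} = \left(16 - 16032\right) - \left(160 + 12696 \cdot 5 \left(-5\right) \left(-3\right)\right) = -16016 - \left(160 + 12696 \left(\left(-25\right) \left(-3\right)\right)\right) = -16016 - \left(160 + 12696 \cdot 75\right) = -16016 - 952360 = -968376$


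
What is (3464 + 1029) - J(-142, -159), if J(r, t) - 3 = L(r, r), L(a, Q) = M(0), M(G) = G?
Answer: 4490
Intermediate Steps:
L(a, Q) = 0
J(r, t) = 3 (J(r, t) = 3 + 0 = 3)
(3464 + 1029) - J(-142, -159) = (3464 + 1029) - 1*3 = 4493 - 3 = 4490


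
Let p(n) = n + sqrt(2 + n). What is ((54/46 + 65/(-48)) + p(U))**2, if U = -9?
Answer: 94186513/1218816 - 10135*I*sqrt(7)/552 ≈ 77.277 - 48.577*I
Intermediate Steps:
((54/46 + 65/(-48)) + p(U))**2 = ((54/46 + 65/(-48)) + (-9 + sqrt(2 - 9)))**2 = ((54*(1/46) + 65*(-1/48)) + (-9 + sqrt(-7)))**2 = ((27/23 - 65/48) + (-9 + I*sqrt(7)))**2 = (-199/1104 + (-9 + I*sqrt(7)))**2 = (-10135/1104 + I*sqrt(7))**2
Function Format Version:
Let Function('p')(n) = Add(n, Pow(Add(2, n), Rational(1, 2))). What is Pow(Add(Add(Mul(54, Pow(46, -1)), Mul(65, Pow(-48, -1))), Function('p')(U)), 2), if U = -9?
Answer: Add(Rational(94186513, 1218816), Mul(Rational(-10135, 552), I, Pow(7, Rational(1, 2)))) ≈ Add(77.277, Mul(-48.577, I))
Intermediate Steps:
Pow(Add(Add(Mul(54, Pow(46, -1)), Mul(65, Pow(-48, -1))), Function('p')(U)), 2) = Pow(Add(Add(Mul(54, Pow(46, -1)), Mul(65, Pow(-48, -1))), Add(-9, Pow(Add(2, -9), Rational(1, 2)))), 2) = Pow(Add(Add(Mul(54, Rational(1, 46)), Mul(65, Rational(-1, 48))), Add(-9, Pow(-7, Rational(1, 2)))), 2) = Pow(Add(Add(Rational(27, 23), Rational(-65, 48)), Add(-9, Mul(I, Pow(7, Rational(1, 2))))), 2) = Pow(Add(Rational(-199, 1104), Add(-9, Mul(I, Pow(7, Rational(1, 2))))), 2) = Pow(Add(Rational(-10135, 1104), Mul(I, Pow(7, Rational(1, 2)))), 2)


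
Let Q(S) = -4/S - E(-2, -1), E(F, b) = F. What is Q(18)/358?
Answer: 8/1611 ≈ 0.0049659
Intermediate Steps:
Q(S) = 2 - 4/S (Q(S) = -4/S - 1*(-2) = -4/S + 2 = 2 - 4/S)
Q(18)/358 = (2 - 4/18)/358 = (2 - 4*1/18)*(1/358) = (2 - 2/9)*(1/358) = (16/9)*(1/358) = 8/1611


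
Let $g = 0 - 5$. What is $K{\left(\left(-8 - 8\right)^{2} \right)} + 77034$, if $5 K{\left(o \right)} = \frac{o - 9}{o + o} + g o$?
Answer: $\frac{196551927}{2560} \approx 76778.0$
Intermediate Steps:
$g = -5$ ($g = 0 - 5 = -5$)
$K{\left(o \right)} = - o + \frac{-9 + o}{10 o}$ ($K{\left(o \right)} = \frac{\frac{o - 9}{o + o} - 5 o}{5} = \frac{\frac{-9 + o}{2 o} - 5 o}{5} = \frac{- 5 o + \frac{-9 + o}{2 o}}{5} = - o + \frac{-9 + o}{10 o}$)
$K{\left(\left(-8 - 8\right)^{2} \right)} + 77034 = \left(\frac{1}{10} - \left(-8 - 8\right)^{2} - \frac{9}{10 \left(-8 - 8\right)^{2}}\right) + 77034 = \left(\frac{1}{10} - \left(-16\right)^{2} - \frac{9}{10 \left(-16\right)^{2}}\right) + 77034 = \left(\frac{1}{10} - 256 - \frac{9}{10 \cdot 256}\right) + 77034 = \left(\frac{1}{10} - 256 - \frac{9}{2560}\right) + 77034 = - \frac{655113}{2560} + 77034 = \frac{196551927}{2560}$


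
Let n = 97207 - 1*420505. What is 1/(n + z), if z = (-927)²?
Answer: 1/536031 ≈ 1.8656e-6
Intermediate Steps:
z = 859329
n = -323298 (n = 97207 - 420505 = -323298)
1/(n + z) = 1/(-323298 + 859329) = 1/536031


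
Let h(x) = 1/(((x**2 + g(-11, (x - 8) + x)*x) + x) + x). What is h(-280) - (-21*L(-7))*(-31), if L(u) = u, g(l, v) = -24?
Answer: 385339921/84560 ≈ 4557.0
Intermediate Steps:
h(x) = 1/(x**2 - 22*x) (h(x) = 1/(((x**2 - 24*x) + x) + x) = 1/((x**2 - 23*x) + x) = 1/(x**2 - 22*x))
h(-280) - (-21*L(-7))*(-31) = 1/((-280)*(-22 - 280)) - (-21*(-7))*(-31) = -1/280/(-302) - 147*(-31) = -1/280*(-1/302) - 1*(-4557) = 1/84560 + 4557 = 385339921/84560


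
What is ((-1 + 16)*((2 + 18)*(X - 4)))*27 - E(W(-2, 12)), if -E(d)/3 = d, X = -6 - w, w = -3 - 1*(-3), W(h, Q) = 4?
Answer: -80988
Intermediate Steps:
w = 0 (w = -3 + 3 = 0)
X = -6 (X = -6 - 1*0 = -6 + 0 = -6)
E(d) = -3*d
((-1 + 16)*((2 + 18)*(X - 4)))*27 - E(W(-2, 12)) = ((-1 + 16)*((2 + 18)*(-6 - 4)))*27 - (-3)*4 = (15*(20*(-10)))*27 - 1*(-12) = (15*(-200))*27 + 12 = -3000*27 + 12 = -81000 + 12 = -80988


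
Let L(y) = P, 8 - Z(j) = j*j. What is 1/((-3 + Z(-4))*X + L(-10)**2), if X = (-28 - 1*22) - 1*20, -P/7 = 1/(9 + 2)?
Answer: 121/93219 ≈ 0.0012980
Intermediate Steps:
Z(j) = 8 - j**2 (Z(j) = 8 - j*j = 8 - j**2)
P = -7/11 (P = -7/(9 + 2) = -7/11 ≈ -0.63636)
L(y) = -7/11
X = -70 (X = (-28 - 22) - 20 = -50 - 20 = -70)
1/((-3 + Z(-4))*X + L(-10)**2) = 1/((-3 + (8 - 1*(-4)**2))*(-70) + (-7/11)**2) = 1/((-3 + (8 - 1*16))*(-70) + 49/121) = 1/((-3 + (8 - 16))*(-70) + 49/121) = 1/((-3 - 8)*(-70) + 49/121) = 1/(-11*(-70) + 49/121) = 1/(770 + 49/121) = 1/(93219/121) = 121/93219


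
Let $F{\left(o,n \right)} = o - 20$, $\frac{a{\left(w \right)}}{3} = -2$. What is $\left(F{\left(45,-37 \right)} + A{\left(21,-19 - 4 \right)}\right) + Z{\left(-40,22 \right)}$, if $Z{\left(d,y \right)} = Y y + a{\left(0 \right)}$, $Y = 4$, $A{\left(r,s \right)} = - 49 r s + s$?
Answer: $23751$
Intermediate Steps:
$a{\left(w \right)} = -6$ ($a{\left(w \right)} = 3 \left(-2\right) = -6$)
$A{\left(r,s \right)} = s - 49 r s$ ($A{\left(r,s \right)} = - 49 r s + s = s - 49 r s$)
$F{\left(o,n \right)} = -20 + o$
$Z{\left(d,y \right)} = -6 + 4 y$ ($Z{\left(d,y \right)} = 4 y - 6 = -6 + 4 y$)
$\left(F{\left(45,-37 \right)} + A{\left(21,-19 - 4 \right)}\right) + Z{\left(-40,22 \right)} = \left(\left(-20 + 45\right) + \left(-19 - 4\right) \left(1 - 1029\right)\right) + \left(-6 + 4 \cdot 22\right) = \left(25 - 23 \left(1 - 1029\right)\right) + \left(-6 + 88\right) = \left(25 - -23644\right) + 82 = \left(25 + 23644\right) + 82 = 23669 + 82 = 23751$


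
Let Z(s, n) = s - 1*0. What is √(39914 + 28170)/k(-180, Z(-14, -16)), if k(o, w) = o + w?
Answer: -√17021/97 ≈ -1.3450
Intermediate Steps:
Z(s, n) = s (Z(s, n) = s + 0 = s)
√(39914 + 28170)/k(-180, Z(-14, -16)) = √(39914 + 28170)/(-180 - 14) = √68084/(-194) = (2*√17021)*(-1/194) = -√17021/97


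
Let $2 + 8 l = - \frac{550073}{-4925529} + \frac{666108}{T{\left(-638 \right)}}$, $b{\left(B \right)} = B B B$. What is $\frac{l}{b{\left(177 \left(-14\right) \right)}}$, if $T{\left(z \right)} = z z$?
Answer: $\frac{63121983401}{30506904601479016093152} \approx 2.0691 \cdot 10^{-12}$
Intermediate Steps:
$b{\left(B \right)} = B^{3}$ ($b{\left(B \right)} = B^{2} B = B^{3}$)
$T{\left(z \right)} = z^{2}$
$l = - \frac{63121983401}{2004907026276}$ ($l = - \frac{1}{4} + \frac{- \frac{550073}{-4925529} + \frac{666108}{\left(-638\right)^{2}}}{8} = - \frac{1}{4} + \frac{\left(-550073\right) \left(- \frac{1}{4925529}\right) + \frac{666108}{407044}}{8} = - \frac{1}{4} + \frac{\frac{550073}{4925529} + 666108 \cdot \frac{1}{407044}}{8} = - \frac{1}{4} + \frac{\frac{550073}{4925529} + \frac{166527}{101761}}{8} = - \frac{1}{4} + \frac{1}{8} \cdot \frac{876209546336}{501226756569} = - \frac{1}{4} + \frac{109526193292}{501226756569} = - \frac{63121983401}{2004907026276} \approx -0.031484$)
$\frac{l}{b{\left(177 \left(-14\right) \right)}} = - \frac{63121983401}{2004907026276 \left(177 \left(-14\right)\right)^{3}} = - \frac{63121983401}{2004907026276 \left(-2478\right)^{3}} = - \frac{63121983401}{2004907026276 \left(-15216119352\right)} = \left(- \frac{63121983401}{2004907026276}\right) \left(- \frac{1}{15216119352}\right) = \frac{63121983401}{30506904601479016093152}$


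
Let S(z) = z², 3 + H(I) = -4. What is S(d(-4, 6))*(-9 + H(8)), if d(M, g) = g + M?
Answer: -64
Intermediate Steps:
d(M, g) = M + g
H(I) = -7 (H(I) = -3 - 4 = -7)
S(d(-4, 6))*(-9 + H(8)) = (-4 + 6)²*(-9 - 7) = 2²*(-16) = 4*(-16) = -64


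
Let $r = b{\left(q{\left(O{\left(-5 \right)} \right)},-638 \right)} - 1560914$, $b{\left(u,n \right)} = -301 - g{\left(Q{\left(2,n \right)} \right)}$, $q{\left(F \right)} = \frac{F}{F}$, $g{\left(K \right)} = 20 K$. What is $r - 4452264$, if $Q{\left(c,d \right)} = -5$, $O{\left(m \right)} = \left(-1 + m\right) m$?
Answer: $-6013379$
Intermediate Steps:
$O{\left(m \right)} = m \left(-1 + m\right)$
$q{\left(F \right)} = 1$
$b{\left(u,n \right)} = -201$ ($b{\left(u,n \right)} = -301 - 20 \left(-5\right) = -301 - -100 = -301 + 100 = -201$)
$r = -1561115$ ($r = -201 - 1560914 = -1561115$)
$r - 4452264 = -1561115 - 4452264 = -6013379$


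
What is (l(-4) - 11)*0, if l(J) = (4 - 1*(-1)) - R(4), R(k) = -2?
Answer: 0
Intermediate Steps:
l(J) = 7 (l(J) = (4 - 1*(-1)) - 1*(-2) = (4 + 1) + 2 = 5 + 2 = 7)
(l(-4) - 11)*0 = (7 - 11)*0 = -4*0 = 0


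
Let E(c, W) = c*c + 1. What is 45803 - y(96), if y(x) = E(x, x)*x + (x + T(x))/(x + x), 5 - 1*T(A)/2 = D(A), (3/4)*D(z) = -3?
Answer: -26848947/32 ≈ -8.3903e+5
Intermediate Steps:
E(c, W) = 1 + c**2 (E(c, W) = c**2 + 1 = 1 + c**2)
D(z) = -4 (D(z) = (4/3)*(-3) = -4)
T(A) = 18 (T(A) = 10 - 2*(-4) = 10 + 8 = 18)
y(x) = x*(1 + x**2) + (18 + x)/(2*x) (y(x) = (1 + x**2)*x + (x + 18)/(x + x) = x*(1 + x**2) + (18 + x)/((2*x)) = x*(1 + x**2) + (18 + x)*(1/(2*x)) = x*(1 + x**2) + (18 + x)/(2*x))
45803 - y(96) = 45803 - (1/2 + 96 + 96**3 + 9/96) = 45803 - (1/2 + 96 + 884736 + 9*(1/96)) = 45803 - (1/2 + 96 + 884736 + 3/32) = 45803 - 1*28314643/32 = 45803 - 28314643/32 = -26848947/32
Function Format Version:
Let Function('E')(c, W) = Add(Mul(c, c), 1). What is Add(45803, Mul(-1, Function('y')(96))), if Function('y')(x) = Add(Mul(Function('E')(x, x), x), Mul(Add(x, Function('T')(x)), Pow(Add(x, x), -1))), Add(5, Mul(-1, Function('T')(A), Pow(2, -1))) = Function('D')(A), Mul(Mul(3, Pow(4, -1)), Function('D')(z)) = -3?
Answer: Rational(-26848947, 32) ≈ -8.3903e+5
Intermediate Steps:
Function('E')(c, W) = Add(1, Pow(c, 2)) (Function('E')(c, W) = Add(Pow(c, 2), 1) = Add(1, Pow(c, 2)))
Function('D')(z) = -4 (Function('D')(z) = Mul(Rational(4, 3), -3) = -4)
Function('T')(A) = 18 (Function('T')(A) = Add(10, Mul(-2, -4)) = Add(10, 8) = 18)
Function('y')(x) = Add(Mul(x, Add(1, Pow(x, 2))), Mul(Rational(1, 2), Pow(x, -1), Add(18, x))) (Function('y')(x) = Add(Mul(Add(1, Pow(x, 2)), x), Mul(Add(x, 18), Pow(Add(x, x), -1))) = Add(Mul(x, Add(1, Pow(x, 2))), Mul(Add(18, x), Pow(Mul(2, x), -1))) = Add(Mul(x, Add(1, Pow(x, 2))), Mul(Add(18, x), Mul(Rational(1, 2), Pow(x, -1)))) = Add(Mul(x, Add(1, Pow(x, 2))), Mul(Rational(1, 2), Pow(x, -1), Add(18, x))))
Add(45803, Mul(-1, Function('y')(96))) = Add(45803, Mul(-1, Add(Rational(1, 2), 96, Pow(96, 3), Mul(9, Pow(96, -1))))) = Add(45803, Mul(-1, Add(Rational(1, 2), 96, 884736, Mul(9, Rational(1, 96))))) = Add(45803, Mul(-1, Add(Rational(1, 2), 96, 884736, Rational(3, 32)))) = Add(45803, Mul(-1, Rational(28314643, 32))) = Add(45803, Rational(-28314643, 32)) = Rational(-26848947, 32)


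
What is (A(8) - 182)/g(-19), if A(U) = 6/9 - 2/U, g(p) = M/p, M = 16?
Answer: 41401/192 ≈ 215.63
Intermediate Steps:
g(p) = 16/p
A(U) = ⅔ - 2/U (A(U) = 6*(⅑) - 2/U = ⅔ - 2/U)
(A(8) - 182)/g(-19) = ((⅔ - 2/8) - 182)/((16/(-19))) = ((⅔ - 2*⅛) - 182)/((16*(-1/19))) = ((⅔ - ¼) - 182)/(-16/19) = (5/12 - 182)*(-19/16) = -2179/12*(-19/16) = 41401/192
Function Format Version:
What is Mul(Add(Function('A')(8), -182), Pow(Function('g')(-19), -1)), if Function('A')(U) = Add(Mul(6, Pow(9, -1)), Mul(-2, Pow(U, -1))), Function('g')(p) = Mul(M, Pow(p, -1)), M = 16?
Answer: Rational(41401, 192) ≈ 215.63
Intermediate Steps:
Function('g')(p) = Mul(16, Pow(p, -1))
Function('A')(U) = Add(Rational(2, 3), Mul(-2, Pow(U, -1))) (Function('A')(U) = Add(Mul(6, Rational(1, 9)), Mul(-2, Pow(U, -1))) = Add(Rational(2, 3), Mul(-2, Pow(U, -1))))
Mul(Add(Function('A')(8), -182), Pow(Function('g')(-19), -1)) = Mul(Add(Add(Rational(2, 3), Mul(-2, Pow(8, -1))), -182), Pow(Mul(16, Pow(-19, -1)), -1)) = Mul(Add(Add(Rational(2, 3), Mul(-2, Rational(1, 8))), -182), Pow(Mul(16, Rational(-1, 19)), -1)) = Mul(Add(Add(Rational(2, 3), Rational(-1, 4)), -182), Pow(Rational(-16, 19), -1)) = Mul(Add(Rational(5, 12), -182), Rational(-19, 16)) = Mul(Rational(-2179, 12), Rational(-19, 16)) = Rational(41401, 192)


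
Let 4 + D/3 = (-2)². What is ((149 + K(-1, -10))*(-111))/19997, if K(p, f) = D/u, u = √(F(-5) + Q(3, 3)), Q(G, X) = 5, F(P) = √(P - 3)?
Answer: -16539/19997 ≈ -0.82707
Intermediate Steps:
F(P) = √(-3 + P)
u = √(5 + 2*I*√2) (u = √(√(-3 - 5) + 5) = √(√(-8) + 5) = √(2*I*√2 + 5) = √(5 + 2*I*√2) ≈ 2.3178 + 0.61015*I)
D = 0 (D = -12 + 3*(-2)² = -12 + 3*4 = -12 + 12 = 0)
K(p, f) = 0 (K(p, f) = 0/(√(5 + 2*I*√2)) = 0/√(5 + 2*I*√2) = 0)
((149 + K(-1, -10))*(-111))/19997 = ((149 + 0)*(-111))/19997 = (149*(-111))*(1/19997) = -16539*1/19997 = -16539/19997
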